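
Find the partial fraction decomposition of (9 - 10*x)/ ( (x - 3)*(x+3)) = -13/(2*(x + 3)) - 7/(2*(x - 3))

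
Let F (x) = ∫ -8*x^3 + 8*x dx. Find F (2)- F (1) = -18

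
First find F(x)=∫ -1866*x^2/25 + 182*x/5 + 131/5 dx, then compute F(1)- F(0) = 488/25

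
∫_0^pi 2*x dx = pi^2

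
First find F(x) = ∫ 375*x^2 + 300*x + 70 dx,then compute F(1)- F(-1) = 390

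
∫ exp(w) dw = exp(w) + C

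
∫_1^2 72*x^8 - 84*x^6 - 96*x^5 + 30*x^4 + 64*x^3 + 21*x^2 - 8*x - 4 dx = 2015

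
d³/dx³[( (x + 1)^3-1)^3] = 504*x^6 + 3024*x^5 + 7560*x^4 + 9720*x^3 + 6480*x^2 + 1944*x + 162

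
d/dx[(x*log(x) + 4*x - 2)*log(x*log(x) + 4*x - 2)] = log(x)*log(x*log(x) + 4*x - 2) + log(x) + 5*log(x*log(x) + 4*x - 2) + 5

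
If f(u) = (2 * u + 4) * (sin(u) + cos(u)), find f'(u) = -2*u*sin(u) + 2*u*cos(u) - 2*sin(u) + 6*cos(u)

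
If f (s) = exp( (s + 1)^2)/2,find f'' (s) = 2*s^2*exp(s^2 + 2*s + 1) + 4*s*exp(s^2 + 2*s + 1) + 3*exp(s^2 + 2*s + 1)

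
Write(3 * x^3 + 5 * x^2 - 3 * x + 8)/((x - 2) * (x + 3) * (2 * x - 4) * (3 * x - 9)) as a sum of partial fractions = 19/(900*(x + 3)) - 449/(150*(x - 2)) - 23/(15*(x - 2)^2) + 125/(36*(x - 3))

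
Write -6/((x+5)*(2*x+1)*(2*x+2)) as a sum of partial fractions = -4/(3*(2*x + 1)) - 1/(12*(x + 5)) + 3/(4*(x + 1))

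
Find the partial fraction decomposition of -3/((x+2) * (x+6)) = 3/(4*(x + 6)) - 3/(4*(x + 2))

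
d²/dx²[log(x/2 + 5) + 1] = -1/(x^2 + 20*x + 100)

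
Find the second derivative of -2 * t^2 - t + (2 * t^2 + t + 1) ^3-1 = 240*t^4 + 240*t^3 + 216*t^2 + 78*t + 14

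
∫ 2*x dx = x^2 + C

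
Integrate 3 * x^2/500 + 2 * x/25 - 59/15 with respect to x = x^3/500 + x^2/25 - 59*x/15 + acos(-4*x^2 - 5*x - 5) - asin(4*x^2 + 5*x + 5) + C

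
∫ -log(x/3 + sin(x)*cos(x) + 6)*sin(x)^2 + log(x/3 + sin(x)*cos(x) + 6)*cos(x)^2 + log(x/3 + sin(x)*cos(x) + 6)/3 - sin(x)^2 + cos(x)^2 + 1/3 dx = (2*x + 3*sin(2*x) + 36)*log(x/3 + sin(2*x)/2 + 6)/6 + C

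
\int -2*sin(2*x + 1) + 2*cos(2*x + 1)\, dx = sin(2*x + 1) + cos(2*x + 1) + C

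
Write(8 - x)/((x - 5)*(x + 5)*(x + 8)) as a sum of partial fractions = 16/(39*(x + 8)) - 13/(30*(x + 5)) + 3/(130*(x - 5))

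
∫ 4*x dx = 2*x^2 + C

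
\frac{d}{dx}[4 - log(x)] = -1/x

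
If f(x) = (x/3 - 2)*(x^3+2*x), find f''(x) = 4*x^2 - 12*x + 4/3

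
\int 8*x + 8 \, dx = 4*x^2 + 8*x + C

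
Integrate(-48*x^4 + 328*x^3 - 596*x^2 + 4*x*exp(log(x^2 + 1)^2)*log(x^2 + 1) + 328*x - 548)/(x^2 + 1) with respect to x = -16*x^3 + 164*x^2 - 548*x + exp(log(x^2 + 1)^2) + C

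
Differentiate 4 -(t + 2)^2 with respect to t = -2*t - 4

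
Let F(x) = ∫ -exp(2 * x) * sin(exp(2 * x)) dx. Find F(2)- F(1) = -cos(exp(2))/2 + cos(exp(4))/2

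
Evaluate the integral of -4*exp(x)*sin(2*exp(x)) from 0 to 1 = -2*cos(2) + 2*cos(2*E)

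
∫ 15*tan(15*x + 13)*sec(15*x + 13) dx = sec(15*x + 13) + C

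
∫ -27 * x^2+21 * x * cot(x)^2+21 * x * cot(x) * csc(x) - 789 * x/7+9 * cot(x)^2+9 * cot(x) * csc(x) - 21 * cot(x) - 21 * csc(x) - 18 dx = (-3*x - 9/7)*(3*x^2 + 21*x + 7*cot(x) + 7*csc(x)) + C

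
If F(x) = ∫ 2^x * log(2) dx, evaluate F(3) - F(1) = 6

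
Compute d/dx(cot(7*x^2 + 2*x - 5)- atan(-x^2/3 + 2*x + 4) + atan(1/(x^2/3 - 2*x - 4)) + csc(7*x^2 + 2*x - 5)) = -14*x*cot(7*x^2 + 2*x - 5)^2 - 14*x*cot(7*x^2 + 2*x - 5)*csc(7*x^2 + 2*x - 5) - 14*x - 2*cot(7*x^2 + 2*x - 5)^2 - 2*cot(7*x^2 + 2*x - 5)*csc(7*x^2 + 2*x - 5) - 2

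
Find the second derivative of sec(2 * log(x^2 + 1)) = 4*(-x^2*sin(2*log(x^2 + 1))/cos(2*log(x^2 + 1)) - 4*x^2 + 8*x^2/cos(2*log(x^2 + 1))^2 + sin(2*log(x^2 + 1))/cos(2*log(x^2 + 1)))/((x^4 + 2*x^2 + 1)*cos(2*log(x^2 + 1)))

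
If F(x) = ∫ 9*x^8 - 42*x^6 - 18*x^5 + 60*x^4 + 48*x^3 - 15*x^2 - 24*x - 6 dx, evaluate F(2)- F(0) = 28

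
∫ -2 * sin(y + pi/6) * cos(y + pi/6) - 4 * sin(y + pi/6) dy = (cos(y + pi/6) + 2)^2 + C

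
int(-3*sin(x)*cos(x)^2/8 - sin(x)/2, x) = (cos(x)^2 + 4)*cos(x)/8 + C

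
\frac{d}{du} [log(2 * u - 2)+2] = 1/(u - 1)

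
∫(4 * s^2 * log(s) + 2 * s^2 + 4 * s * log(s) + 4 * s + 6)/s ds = 2*((s + 1)^2 + 2)*log(s) + C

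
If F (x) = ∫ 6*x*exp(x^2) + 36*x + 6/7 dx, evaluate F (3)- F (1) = -3*E + 1020/7 + 3*exp(9)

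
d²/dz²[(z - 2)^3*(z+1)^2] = 20*z^3 - 48*z^2 + 6*z + 20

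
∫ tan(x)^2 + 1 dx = tan(x) + C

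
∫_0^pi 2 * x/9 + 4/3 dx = -1 + 2*pi/3 + (1 + pi/3)^2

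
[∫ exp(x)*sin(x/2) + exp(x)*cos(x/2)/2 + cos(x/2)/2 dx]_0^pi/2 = sqrt(2)*(1 + exp(pi/2))/2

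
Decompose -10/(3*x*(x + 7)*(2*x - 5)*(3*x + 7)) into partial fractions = -45/(1421*(3*x + 7)) - 16/(1653*(2*x - 5)) + 5/(2793*(x + 7)) + 2/(147*x)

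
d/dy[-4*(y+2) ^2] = -8*y - 16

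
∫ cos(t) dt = sin(t) + C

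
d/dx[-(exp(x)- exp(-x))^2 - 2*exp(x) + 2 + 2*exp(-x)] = (-2*exp(4*x) - 2*exp(3*x) - 2*exp(x) + 2)*exp(-2*x)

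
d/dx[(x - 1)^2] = 2*x - 2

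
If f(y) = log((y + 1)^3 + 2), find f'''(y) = (6*y^6 + 36*y^5 + 90*y^4 + 36*y^3 - 162*y^2 - 216*y - 54)/(y^9 + 9*y^8 + 36*y^7 + 90*y^6 + 162*y^5 + 216*y^4 + 216*y^3 + 162*y^2 + 81*y + 27)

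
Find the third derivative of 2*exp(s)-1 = 2*exp(s)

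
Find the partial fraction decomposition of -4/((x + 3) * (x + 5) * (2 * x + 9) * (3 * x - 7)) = -27/(3608*(3*x - 7)) - 32/(123*(2*x + 9)) + 1/(11*(x + 5)) + 1/(24*(x + 3))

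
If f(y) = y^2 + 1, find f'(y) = 2*y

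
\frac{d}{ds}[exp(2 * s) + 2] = 2*exp(2*s)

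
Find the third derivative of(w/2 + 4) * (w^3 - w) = 12*w + 24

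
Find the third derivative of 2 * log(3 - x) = 4/(x^3 - 9*x^2 + 27*x - 27)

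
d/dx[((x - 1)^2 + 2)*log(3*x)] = (2*x^2*log(x) + x^2 + 2*x^2*log(3) - 2*x*log(x) - 2*x*log(3) - 2*x + 3)/x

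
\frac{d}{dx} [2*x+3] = 2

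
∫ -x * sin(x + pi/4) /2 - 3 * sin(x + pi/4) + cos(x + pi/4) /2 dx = (x/2 + 3)*cos(x + pi/4) + C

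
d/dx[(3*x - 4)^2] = 18*x - 24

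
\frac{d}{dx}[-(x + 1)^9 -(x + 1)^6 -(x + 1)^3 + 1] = -9*x^8 - 72*x^7 - 252*x^6 - 510*x^5 - 660*x^4 - 564*x^3 - 315*x^2 - 108*x - 18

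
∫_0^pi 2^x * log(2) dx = -1 + 2^pi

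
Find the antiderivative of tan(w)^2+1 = tan(w) + C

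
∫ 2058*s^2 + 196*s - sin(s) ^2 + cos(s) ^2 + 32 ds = 686*s^3 + 98*s^2 + 32*s + sin(2*s)/2 + C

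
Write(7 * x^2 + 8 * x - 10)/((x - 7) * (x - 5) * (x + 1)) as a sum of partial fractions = -11/(48*(x + 1)) - 205/(12*(x - 5)) + 389/(16*(x - 7))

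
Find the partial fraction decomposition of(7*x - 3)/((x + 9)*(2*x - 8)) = 33/(13*(x + 9)) + 25/(26*(x - 4))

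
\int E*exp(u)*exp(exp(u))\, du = exp(exp(u) + 1) + C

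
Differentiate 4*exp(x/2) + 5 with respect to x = 2*exp(x/2)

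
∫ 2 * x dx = x^2 + C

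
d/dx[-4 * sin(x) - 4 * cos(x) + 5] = 4*sin(x) - 4*cos(x)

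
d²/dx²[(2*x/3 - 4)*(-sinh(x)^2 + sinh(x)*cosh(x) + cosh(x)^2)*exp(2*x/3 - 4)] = 4*(10*x*sinh(2*x)/27 + 2*x*cosh(2*x)/9 + 2*x/27 - 19*sinh(2*x)/9 - cosh(2*x) - 2/9)*exp(-4)*exp(2*x/3)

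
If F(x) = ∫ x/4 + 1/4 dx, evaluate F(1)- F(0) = 3/8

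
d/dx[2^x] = 2^x*log(2)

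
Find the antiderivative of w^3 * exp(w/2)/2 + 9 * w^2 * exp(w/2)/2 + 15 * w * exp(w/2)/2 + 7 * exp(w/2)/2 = (w + 1)^3*exp(w/2) + C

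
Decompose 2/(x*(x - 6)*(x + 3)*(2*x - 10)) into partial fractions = -1/(216*(x + 3)) - 1/(40*(x - 5)) + 1/(54*(x - 6)) + 1/(90*x)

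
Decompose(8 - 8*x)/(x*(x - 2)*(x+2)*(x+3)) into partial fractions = -32/(15*(x + 3)) + 3/(x + 2) - 1/(5*(x - 2)) - 2/(3*x)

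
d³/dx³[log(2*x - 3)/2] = 8/(8*x^3 - 36*x^2 + 54*x - 27)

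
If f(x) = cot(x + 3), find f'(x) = -1/sin(x + 3)^2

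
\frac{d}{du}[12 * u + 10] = 12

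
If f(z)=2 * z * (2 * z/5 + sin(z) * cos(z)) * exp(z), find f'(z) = (4*z^2/5 + z*sin(2*z) + 2*z*cos(2*z) + 8*z/5 + sin(2*z))*exp(z)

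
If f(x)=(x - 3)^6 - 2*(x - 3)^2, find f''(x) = 30*x^4 - 360*x^3 + 1620*x^2 - 3240*x + 2426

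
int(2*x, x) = x^2 + C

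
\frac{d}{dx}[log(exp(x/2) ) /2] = 1/4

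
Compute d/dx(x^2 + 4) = 2*x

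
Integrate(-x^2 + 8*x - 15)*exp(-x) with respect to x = (x - 3)^2*exp(-x) + C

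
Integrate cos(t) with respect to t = sin(t) + C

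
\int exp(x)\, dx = exp(x) + C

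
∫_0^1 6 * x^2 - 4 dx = -2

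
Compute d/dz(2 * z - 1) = 2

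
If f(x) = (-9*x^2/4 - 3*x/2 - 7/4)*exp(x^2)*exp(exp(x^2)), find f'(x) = -9*x^3*exp(x^2 + exp(x^2))/2 - 9*x^3*exp(2*x^2 + exp(x^2))/2 - 3*x^2*exp(x^2 + exp(x^2)) - 3*x^2*exp(2*x^2 + exp(x^2)) - 8*x*exp(x^2 + exp(x^2)) - 7*x*exp(2*x^2 + exp(x^2))/2 - 3*exp(x^2 + exp(x^2))/2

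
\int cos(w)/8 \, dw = sin(w)/8 + C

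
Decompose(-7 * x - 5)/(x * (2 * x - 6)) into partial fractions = -13/(3*(x - 3)) + 5/(6*x)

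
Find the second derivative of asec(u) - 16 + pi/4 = (1 - 2*u^2)/(u^5*sqrt(1 - 1/u^2) - u^3*sqrt(1 - 1/u^2))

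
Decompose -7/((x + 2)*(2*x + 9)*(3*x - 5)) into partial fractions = -63/(407*(3*x - 5)) - 28/(185*(2*x + 9)) + 7/(55*(x + 2))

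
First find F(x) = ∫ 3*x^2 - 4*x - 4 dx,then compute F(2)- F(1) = -3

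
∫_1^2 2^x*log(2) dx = 2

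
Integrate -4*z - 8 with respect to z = -2*z^2 - 8*z + C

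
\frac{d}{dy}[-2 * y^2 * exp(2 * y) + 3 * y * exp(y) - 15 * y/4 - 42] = -4*y^2*exp(2*y) - 4*y*exp(2*y) + 3*y*exp(y) + 3*exp(y) - 15/4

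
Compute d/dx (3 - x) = -1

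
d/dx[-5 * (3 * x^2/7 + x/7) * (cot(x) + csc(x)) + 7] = 15*x^2*cot(x)^2/7 + 15*x^2*cot(x)*csc(x)/7 + 15*x^2/7 + 5*x*cot(x)^2/7 + 5*x*cot(x)*csc(x)/7 - 30*x*cot(x)/7 - 30*x*csc(x)/7 + 5*x/7 - 5*cot(x)/7 - 5*csc(x)/7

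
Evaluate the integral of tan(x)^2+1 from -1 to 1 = 2*tan(1)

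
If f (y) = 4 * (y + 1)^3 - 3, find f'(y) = 12*y^2 + 24*y + 12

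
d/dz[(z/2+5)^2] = z/2 + 5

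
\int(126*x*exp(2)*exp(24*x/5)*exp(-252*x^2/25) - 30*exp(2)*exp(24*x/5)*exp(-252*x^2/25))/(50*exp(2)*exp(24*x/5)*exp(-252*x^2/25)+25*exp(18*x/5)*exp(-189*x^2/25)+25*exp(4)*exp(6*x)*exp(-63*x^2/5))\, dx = 1/(exp(-63*x^2/25 + 6*x/5 + 2) + 1) + C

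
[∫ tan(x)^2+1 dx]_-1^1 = 2*tan(1)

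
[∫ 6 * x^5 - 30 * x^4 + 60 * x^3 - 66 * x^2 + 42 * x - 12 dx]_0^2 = -4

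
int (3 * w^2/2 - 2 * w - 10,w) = w^3/2 - w^2 - 10*w + C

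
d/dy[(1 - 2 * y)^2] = 8*y - 4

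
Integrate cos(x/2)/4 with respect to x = sin(x/2)/2 + C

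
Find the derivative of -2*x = -2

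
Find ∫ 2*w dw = w^2 + C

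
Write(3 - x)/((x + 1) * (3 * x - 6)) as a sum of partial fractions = -4/(9*(x + 1)) + 1/(9*(x - 2))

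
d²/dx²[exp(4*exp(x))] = 4*exp(x + 4*exp(x)) + 16*exp(2*x + 4*exp(x))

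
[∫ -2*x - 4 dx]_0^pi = 4 - (2 + pi)^2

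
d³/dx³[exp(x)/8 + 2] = exp(x)/8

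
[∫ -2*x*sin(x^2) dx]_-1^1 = 0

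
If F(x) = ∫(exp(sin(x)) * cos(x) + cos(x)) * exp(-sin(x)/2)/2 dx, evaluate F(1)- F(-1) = -2*exp(-sin(1)/2) + 2*exp(sin(1)/2)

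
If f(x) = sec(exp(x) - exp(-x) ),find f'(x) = (exp(2*x)*tan(exp(x) - exp(-x))*sec(exp(x) - exp(-x)) + tan(exp(x) - exp(-x))*sec(exp(x) - exp(-x)))*exp(-x)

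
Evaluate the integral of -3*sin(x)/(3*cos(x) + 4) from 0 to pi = -log(7)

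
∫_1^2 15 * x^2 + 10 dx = 45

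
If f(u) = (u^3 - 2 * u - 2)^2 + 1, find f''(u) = 30*u^4 - 48*u^2 - 24*u + 8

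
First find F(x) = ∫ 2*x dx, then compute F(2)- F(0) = 4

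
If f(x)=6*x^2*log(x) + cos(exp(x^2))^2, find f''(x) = -8*x^2*exp(2*x^2)*cos(2*exp(x^2)) - 4*x^2*exp(x^2)*sin(2*exp(x^2)) - 2*exp(x^2)*sin(2*exp(x^2)) + 12*log(x) + 18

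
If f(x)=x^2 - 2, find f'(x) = 2*x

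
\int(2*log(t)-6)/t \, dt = (log(t) - 3)^2 + C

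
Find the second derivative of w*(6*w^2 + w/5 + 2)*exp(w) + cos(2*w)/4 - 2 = 6*w^3*exp(w) + 181*w^2*exp(w)/5 + 194*w*exp(w)/5 + 22*exp(w)/5 - cos(2*w)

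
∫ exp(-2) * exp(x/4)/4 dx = exp(x/4 - 2) + C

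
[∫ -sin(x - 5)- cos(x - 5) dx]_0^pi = -2*cos(5) - 2*sin(5)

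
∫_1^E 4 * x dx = -2 + 2*exp(2)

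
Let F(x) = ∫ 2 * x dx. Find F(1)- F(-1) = 0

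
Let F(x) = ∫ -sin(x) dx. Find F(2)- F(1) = -cos(1) + cos(2)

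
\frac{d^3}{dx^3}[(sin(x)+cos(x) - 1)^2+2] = -8*cos(2*x) + 2*sqrt(2)*cos(x + pi/4)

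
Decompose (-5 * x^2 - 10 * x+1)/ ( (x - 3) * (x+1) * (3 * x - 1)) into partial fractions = 13/(16*(3*x - 1)) + 3/(8*(x + 1)) - 37/(16*(x - 3))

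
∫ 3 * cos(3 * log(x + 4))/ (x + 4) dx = sin(3*log(x + 4)) + C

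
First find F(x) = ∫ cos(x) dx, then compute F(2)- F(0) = sin(2)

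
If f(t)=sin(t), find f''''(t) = sin(t)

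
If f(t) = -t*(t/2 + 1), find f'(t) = -t - 1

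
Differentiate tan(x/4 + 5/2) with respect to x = tan(x/4 + 5/2)^2/4 + 1/4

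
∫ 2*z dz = z^2 + C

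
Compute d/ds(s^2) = 2*s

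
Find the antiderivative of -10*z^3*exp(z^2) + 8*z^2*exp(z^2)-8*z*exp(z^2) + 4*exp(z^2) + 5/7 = -z*(5*z - 4)*exp(z^2) + 5*z/7 + exp(z^2) + C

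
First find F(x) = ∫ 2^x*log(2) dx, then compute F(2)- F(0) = 3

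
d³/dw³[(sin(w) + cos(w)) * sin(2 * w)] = 54*sqrt(2)*sin(w)^2*sin(w + pi/4) - 40*sin(w) - 14*cos(w)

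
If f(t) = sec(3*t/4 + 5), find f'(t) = 3*tan(3*t/4 + 5)*sec(3*t/4 + 5)/4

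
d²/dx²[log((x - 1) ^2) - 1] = -2/(x^2 - 2*x + 1)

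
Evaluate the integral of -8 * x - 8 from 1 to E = 16 - 4*(1 + E)^2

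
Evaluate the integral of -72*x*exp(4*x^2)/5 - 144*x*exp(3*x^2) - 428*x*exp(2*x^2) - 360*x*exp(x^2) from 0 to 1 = -5*(4 + 3*exp(2)/5 + 4*E)^2 - 20*E - 3*exp(2) + 1964/5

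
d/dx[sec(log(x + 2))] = tan(log(x + 2))*sec(log(x + 2))/(x + 2)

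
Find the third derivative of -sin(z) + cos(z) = sin(z) + cos(z)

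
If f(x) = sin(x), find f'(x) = cos(x)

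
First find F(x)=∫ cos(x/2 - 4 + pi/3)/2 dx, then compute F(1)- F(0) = cos(pi/6 + 7/2) - cos(pi/6 + 4)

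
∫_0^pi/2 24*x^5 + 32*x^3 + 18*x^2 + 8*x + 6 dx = 3*pi + 3*pi^3/4 + (pi + pi^3/4)^2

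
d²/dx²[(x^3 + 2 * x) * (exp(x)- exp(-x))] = (x^3*exp(2*x) - x^3 + 6*x^2*exp(2*x) + 6*x^2 + 8*x*exp(2*x) - 8*x + 4*exp(2*x) + 4)*exp(-x)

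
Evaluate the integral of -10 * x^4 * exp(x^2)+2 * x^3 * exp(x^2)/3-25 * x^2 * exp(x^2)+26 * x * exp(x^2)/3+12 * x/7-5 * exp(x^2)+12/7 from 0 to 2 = 20/7 - 134*exp(4)/3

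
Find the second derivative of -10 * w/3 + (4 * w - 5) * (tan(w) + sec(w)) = (8*w*sin(w)/cos(w)^2 - 4*w + 8*w/cos(w)^2 + 8*sin(w)/cos(w) - 10*sin(w)/cos(w)^2 + 5 + 8/cos(w) - 10/cos(w)^2)/cos(w)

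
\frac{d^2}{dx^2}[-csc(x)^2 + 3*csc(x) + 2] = (-3 + 4/sin(x) + 6/sin(x)^2 - 6/sin(x)^3)/sin(x)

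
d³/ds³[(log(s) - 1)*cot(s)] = (-6*s^3*log(s)*cot(s)^4 - 8*s^3*log(s)*cot(s)^2 - 2*s^3*log(s) + 6*s^3*cot(s)^4 + 8*s^3*cot(s)^2 + 2*s^3 + 6*s^2*cot(s)^3 + 6*s^2*cot(s) + 3*s*cot(s)^2 + 3*s + 2*cot(s))/s^3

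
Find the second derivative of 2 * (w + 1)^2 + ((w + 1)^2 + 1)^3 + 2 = 30*w^4 + 120*w^3 + 216*w^2 + 192*w + 76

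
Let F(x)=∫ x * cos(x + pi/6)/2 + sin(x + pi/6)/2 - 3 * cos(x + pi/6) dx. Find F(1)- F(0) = 3/2 - 5*sin(pi/6 + 1)/2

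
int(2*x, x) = x^2 + C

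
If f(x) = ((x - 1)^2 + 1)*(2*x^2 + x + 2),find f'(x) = 8*x^3 - 9*x^2 + 8*x - 2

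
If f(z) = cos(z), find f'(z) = -sin(z)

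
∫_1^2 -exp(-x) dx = -exp(-1) + exp(-2)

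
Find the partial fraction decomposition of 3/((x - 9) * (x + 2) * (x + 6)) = 1/(20*(x + 6)) - 3/(44*(x + 2)) + 1/(55*(x - 9))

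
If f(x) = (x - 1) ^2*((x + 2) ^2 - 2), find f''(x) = 12*x^2 + 12*x - 10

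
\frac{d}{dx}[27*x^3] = 81*x^2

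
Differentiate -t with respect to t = -1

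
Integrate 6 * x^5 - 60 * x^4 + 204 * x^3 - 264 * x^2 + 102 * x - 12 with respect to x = x^6 - 12*x^5 + 51*x^4 - 88*x^3 + 51*x^2 - 12*x + C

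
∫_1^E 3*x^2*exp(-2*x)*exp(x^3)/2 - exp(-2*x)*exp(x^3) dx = -exp(-1)/2 + exp(-2*E + exp(3))/2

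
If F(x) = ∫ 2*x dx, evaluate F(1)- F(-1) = 0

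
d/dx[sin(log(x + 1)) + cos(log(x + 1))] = sqrt(2)*cos(log(x + 1) + pi/4)/(x + 1)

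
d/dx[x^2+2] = 2*x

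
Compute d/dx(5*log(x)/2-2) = 5/(2*x)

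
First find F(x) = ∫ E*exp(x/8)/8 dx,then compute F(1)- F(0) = -E + exp(9/8)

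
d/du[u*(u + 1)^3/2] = 2*u^3 + 9*u^2/2 + 3*u + 1/2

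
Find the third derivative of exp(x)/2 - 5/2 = exp(x)/2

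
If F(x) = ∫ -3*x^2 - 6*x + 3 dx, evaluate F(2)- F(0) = -14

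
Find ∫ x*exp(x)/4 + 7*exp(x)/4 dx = (x + 6)*exp(x)/4 + C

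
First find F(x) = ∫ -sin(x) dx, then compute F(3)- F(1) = cos(3) - cos(1)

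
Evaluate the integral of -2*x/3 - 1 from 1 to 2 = -2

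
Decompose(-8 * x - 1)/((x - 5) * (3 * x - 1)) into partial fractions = 11/(14*(3*x - 1)) - 41/(14*(x - 5))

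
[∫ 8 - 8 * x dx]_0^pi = 4 - 4*(-1 + pi)^2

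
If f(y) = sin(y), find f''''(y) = sin(y)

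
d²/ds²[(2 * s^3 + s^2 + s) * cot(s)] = 4*s^3/tan(s) + 4*s^3/tan(s)^3 - 12*s^2 + 2*s^2/tan(s) - 12*s^2/tan(s)^2 + 2*s^2/tan(s)^3 - 4*s + 14*s/tan(s) - 4*s/tan(s)^2 + 2*s/tan(s)^3 - 2 + 2/tan(s) - 2/tan(s)^2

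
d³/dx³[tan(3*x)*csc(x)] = (162*(-1 + cos(3*x)^(-2))^2 - 162 + 207/cos(3*x)^2 - 54*sin(3*x)*cos(x)/(sin(x)*cos(3*x)^3) + cos(x)*tan(3*x)/sin(x) + 18/(sin(x)^2*cos(3*x)^2) - 6*cos(x)*tan(3*x)/sin(x)^3)/sin(x)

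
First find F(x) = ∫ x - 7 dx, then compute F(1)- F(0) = -13/2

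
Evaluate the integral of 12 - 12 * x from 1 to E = -6*(1 - E)^2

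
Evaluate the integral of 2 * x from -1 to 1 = 0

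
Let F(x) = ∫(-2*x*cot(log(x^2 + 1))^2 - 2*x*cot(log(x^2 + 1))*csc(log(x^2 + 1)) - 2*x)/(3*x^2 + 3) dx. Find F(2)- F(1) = -csc(log(2))/3 - cot(log(2))/3 + cot(log(5))/3 + csc(log(5))/3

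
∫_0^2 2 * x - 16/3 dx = -20/3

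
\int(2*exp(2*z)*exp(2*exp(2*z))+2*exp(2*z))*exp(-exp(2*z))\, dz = 2*sinh(exp(2*z)) + C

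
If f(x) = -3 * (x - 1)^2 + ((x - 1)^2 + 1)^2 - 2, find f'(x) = 4*x^3 - 12*x^2 + 10*x - 2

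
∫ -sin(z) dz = cos(z) + C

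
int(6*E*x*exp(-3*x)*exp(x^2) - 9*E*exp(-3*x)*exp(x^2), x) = 3*exp(x^2 - 3*x + 1) + C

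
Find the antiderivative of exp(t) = exp(t) + C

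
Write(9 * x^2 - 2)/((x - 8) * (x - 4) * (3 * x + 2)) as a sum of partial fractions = 9/(182*(3*x + 2)) - 71/(28*(x - 4)) + 287/(52*(x - 8))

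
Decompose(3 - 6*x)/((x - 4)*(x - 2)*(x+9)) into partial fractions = 57/(143*(x + 9)) + 9/(22*(x - 2)) - 21/(26*(x - 4))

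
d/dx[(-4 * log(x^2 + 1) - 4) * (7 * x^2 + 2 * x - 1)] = (-56*x^3*log(x^2 + 1) - 112*x^3 - 8*x^2*log(x^2 + 1) - 24*x^2 - 56*x*log(x^2 + 1) - 48*x - 8*log(x^2 + 1) - 8)/(x^2 + 1)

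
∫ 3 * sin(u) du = -3*cos(u) + C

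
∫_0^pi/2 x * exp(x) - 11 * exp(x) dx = 3*(-4 + pi/6)*exp(pi/2) + 12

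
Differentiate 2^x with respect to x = 2^x*log(2)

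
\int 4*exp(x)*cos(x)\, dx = 2*sqrt(2)*exp(x)*sin(x + pi/4) + C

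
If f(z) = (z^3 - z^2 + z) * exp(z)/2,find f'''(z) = z^3*exp(z)/2 + 4*z^2*exp(z) + 13*z*exp(z)/2 + 3*exp(z)/2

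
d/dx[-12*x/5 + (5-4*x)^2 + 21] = 32*x - 212/5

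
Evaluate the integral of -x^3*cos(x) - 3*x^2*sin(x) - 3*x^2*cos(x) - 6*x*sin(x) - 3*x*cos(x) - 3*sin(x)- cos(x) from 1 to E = -(1 + E)^3*sin(E) + 8*sin(1)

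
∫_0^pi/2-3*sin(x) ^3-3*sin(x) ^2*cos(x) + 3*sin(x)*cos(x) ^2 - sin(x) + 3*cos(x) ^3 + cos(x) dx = 0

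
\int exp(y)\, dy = exp(y) + C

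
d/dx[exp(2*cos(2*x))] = -4*exp(2*cos(2*x))*sin(2*x)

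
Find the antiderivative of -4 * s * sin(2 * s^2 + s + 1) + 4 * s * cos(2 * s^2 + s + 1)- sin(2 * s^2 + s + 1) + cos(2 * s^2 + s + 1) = sin(2*s^2 + s + 1) + cos(2*s^2 + s + 1) + C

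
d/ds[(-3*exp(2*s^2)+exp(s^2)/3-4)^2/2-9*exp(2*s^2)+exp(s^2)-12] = 36*s*exp(4*s^2) - 6*s*exp(3*s^2) + 110*s*exp(2*s^2)/9 - 2*s*exp(s^2)/3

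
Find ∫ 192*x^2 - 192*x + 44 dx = 64*x^3 - 96*x^2 + 44*x + C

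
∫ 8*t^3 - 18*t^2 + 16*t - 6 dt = 2*t^4 - 6*t^3 + 8*t^2 - 6*t + C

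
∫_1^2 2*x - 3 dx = 0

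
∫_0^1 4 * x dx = 2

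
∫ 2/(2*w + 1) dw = log(4*w + 2) + C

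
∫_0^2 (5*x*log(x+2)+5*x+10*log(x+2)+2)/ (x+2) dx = 22*log(2)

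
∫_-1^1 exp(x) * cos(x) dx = sqrt(2)*(-exp(-1)*cos(pi/4 + 1) + E*sin(pi/4 + 1))/2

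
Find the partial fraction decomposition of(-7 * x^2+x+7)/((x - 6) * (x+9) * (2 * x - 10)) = -569/(420*(x + 9)) + 163/(28*(x - 5)) - 239/(30*(x - 6))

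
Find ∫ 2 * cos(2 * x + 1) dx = sin(2*x + 1) + C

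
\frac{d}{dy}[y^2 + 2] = 2*y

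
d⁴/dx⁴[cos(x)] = cos(x)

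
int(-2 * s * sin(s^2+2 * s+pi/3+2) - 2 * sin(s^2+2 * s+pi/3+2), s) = cos((s + 1)^2 + 1 + pi/3) + C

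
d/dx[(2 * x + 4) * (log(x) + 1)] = (2*x*log(x) + 4*x + 4)/x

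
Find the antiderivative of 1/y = log(5*y) + C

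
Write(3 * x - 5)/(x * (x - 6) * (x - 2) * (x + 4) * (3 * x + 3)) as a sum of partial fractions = -17/(2160*(x + 4)) + 8/(189*(x + 1)) - 1/(432*(x - 2)) + 13/(5040*(x - 6)) - 5/(144*x)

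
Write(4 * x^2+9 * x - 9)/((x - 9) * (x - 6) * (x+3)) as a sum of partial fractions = -7/(x - 6) + 11/(x - 9)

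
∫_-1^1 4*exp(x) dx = -4*exp(-1) + 4*E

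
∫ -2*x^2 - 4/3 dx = -2*x^3/3 - 4*x/3 + C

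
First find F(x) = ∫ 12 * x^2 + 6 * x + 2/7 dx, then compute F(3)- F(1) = 900/7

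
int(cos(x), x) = sin(x) + C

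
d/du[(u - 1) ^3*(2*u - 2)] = 8*u^3 - 24*u^2 + 24*u - 8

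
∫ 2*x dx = x^2 + C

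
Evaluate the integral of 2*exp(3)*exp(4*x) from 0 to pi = -exp(3)/2 + exp(3 + 4*pi)/2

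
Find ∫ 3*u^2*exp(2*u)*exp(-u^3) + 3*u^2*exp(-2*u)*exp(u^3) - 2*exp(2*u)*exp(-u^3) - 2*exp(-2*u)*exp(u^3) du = 2*sinh(u*(u^2 - 2)) + C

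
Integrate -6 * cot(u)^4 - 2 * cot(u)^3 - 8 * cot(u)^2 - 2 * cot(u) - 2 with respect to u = (sin(u) + 2*cos(u))/sin(u)^3 + C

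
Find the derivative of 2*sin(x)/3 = 2*cos(x)/3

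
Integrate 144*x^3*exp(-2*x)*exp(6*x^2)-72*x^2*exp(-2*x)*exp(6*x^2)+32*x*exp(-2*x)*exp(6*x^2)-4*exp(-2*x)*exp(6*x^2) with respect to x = 4*x*(3*x - 1)*exp(2*x*(3*x - 1)) + C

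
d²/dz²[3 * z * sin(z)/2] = -3*z*sin(z)/2 + 3*cos(z)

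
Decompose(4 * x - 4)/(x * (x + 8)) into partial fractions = 9/(2*(x + 8)) - 1/(2*x)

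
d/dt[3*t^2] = 6*t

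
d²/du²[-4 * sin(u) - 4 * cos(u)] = 4*sin(u) + 4*cos(u)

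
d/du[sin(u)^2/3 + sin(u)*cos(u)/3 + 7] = sqrt(2)*sin(2*u + pi/4)/3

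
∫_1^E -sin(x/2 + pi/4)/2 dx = cos(pi/4 + E/2) - cos((2 + pi)/4)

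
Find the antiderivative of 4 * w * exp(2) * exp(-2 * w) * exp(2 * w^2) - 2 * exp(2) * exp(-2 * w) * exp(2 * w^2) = exp(2*w^2 - 2*w + 2) + C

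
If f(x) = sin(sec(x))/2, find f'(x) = cos(sec(x))*tan(x)*sec(x)/2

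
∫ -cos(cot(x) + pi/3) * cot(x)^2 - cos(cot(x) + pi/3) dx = sin(cot(x) + pi/3) + C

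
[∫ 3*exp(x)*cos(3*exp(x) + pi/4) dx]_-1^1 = -sin(pi/4 + 3*exp(-1)) + sin(pi/4 + 3*E)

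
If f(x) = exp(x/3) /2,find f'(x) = exp(x/3)/6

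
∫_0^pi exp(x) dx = -1 + exp(pi)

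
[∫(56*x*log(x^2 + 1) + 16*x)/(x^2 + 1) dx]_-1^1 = 0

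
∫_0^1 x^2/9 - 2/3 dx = -17/27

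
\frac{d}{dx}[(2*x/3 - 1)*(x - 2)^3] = 8*x^3/3 - 15*x^2 + 28*x - 52/3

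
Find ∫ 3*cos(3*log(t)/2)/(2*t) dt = sin(3*log(t)/2) + C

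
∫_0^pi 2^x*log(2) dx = -1 + 2^pi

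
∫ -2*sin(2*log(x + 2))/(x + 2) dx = cos(2*log(x + 2)) + C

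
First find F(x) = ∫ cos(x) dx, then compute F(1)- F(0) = sin(1)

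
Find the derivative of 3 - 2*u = -2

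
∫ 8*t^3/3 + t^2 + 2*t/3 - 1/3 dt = 2*t^4/3 + t^3/3 + t^2/3 - t/3 + C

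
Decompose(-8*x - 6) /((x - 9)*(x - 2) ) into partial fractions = 22/(7*(x - 2)) - 78/(7*(x - 9))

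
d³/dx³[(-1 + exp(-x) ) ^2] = (2*exp(x) - 8)*exp(-2*x)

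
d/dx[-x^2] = -2*x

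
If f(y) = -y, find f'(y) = -1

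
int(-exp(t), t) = -exp(t) + C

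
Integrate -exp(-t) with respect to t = exp(-t) + C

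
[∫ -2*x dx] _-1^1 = 0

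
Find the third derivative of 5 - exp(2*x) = -8*exp(2*x)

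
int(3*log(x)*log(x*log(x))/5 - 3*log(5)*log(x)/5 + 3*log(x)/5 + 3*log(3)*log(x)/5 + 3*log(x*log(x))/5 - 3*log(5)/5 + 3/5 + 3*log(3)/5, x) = 3*x*log(x)*log(3*x*log(x)/5)/5 + C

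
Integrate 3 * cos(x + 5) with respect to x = 3*sin(x + 5) + C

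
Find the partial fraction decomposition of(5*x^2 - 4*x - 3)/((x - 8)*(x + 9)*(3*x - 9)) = 73/(102*(x + 9)) - 1/(6*(x - 3)) + 19/(17*(x - 8))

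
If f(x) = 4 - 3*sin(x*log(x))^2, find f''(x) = -3*(2*x*log(x)^2*cos(2*x*log(x)) + 4*x*log(x)*cos(2*x*log(x)) + 2*x*cos(2*x*log(x)) + sin(2*x*log(x)))/x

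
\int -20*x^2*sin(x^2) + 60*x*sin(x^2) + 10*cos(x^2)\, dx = (10*x - 30)*cos(x^2) + C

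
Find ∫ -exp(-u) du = exp(-u) + C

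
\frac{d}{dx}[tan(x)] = cos(x)^(-2)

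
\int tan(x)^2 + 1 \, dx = tan(x) + C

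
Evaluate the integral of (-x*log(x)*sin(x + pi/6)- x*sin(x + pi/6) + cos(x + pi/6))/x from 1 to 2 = (log(2) + 1)*cos(pi/6 + 2) - cos(pi/6 + 1)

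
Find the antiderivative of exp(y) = exp(y) + C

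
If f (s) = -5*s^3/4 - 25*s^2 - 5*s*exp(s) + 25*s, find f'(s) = -15*s^2/4 - 5*s*exp(s) - 50*s - 5*exp(s) + 25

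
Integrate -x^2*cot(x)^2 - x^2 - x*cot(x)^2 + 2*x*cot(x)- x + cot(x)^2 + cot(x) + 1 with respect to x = (x^2 + x - 1)*cot(x) + C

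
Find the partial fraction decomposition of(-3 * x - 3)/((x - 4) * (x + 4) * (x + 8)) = 7/(16*(x + 8)) - 9/(32*(x + 4)) - 5/(32*(x - 4))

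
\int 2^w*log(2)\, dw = 2^w + C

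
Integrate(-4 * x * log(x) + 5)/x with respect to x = -(4*x - 5)*(log(x) - 1) + C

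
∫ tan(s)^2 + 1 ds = tan(s) + C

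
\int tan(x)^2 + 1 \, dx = tan(x) + C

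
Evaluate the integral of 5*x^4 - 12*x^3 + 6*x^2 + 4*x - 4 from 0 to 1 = -2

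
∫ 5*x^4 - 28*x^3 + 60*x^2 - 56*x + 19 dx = x^5 - 7*x^4 + 20*x^3 - 28*x^2 + 19*x + C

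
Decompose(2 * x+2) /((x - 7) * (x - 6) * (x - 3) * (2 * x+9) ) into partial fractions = 8/(1035*(2*x + 9)) + 2/(45*(x - 3)) - 2/(9*(x - 6)) + 4/(23*(x - 7))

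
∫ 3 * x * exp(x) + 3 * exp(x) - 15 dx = 3*x*(exp(x) - 5) + C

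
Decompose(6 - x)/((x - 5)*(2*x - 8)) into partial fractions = -1/(x - 4) + 1/(2*(x - 5))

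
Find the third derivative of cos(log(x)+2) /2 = (-sin(log(x) + 2) + 3*cos(log(x) + 2))/(2*x^3)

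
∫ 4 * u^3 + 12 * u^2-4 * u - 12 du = u^4 + 4*u^3 - 2*u^2 - 12*u + C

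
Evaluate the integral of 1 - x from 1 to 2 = -1/2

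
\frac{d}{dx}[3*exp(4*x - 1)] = 12*exp(4*x - 1)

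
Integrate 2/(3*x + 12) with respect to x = 2*log(x + 4)/3 + C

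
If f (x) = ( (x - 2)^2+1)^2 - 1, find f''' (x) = 24*x - 48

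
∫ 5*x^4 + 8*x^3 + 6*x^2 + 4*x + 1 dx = x^5 + 2*x^4 + 2*x^3 + 2*x^2 + x + C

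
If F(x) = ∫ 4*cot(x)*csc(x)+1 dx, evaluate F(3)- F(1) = -4*csc(3) + 2 + 4*csc(1)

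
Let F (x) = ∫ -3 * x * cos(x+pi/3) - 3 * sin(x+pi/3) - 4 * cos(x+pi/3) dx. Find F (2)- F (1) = -10*sin(pi/3 + 2) + 7*sin(1 + pi/3)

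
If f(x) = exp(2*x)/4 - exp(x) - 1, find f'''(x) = 2*exp(2*x) - exp(x)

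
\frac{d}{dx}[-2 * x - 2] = -2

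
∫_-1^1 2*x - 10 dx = -20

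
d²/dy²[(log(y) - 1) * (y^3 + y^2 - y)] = (6*y^2*log(y) - y^2 + 2*y*log(y) + y - 1)/y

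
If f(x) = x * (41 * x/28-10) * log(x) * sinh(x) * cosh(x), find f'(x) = 41*x^2*log(x)*cosh(2*x)/28 + 41*x*log(x)*sinh(2*x)/28 - 10*x*log(x)*cosh(2*x) + 41*x*sinh(2*x)/56 - 5*log(x)*sinh(2*x) - 5*sinh(2*x)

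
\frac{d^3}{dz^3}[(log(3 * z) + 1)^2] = (4*log(z) - 2 + 4*log(3))/z^3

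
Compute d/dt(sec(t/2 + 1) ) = tan(t/2 + 1)*sec(t/2 + 1)/2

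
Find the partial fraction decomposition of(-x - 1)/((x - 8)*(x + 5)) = -4/(13*(x + 5)) - 9/(13*(x - 8))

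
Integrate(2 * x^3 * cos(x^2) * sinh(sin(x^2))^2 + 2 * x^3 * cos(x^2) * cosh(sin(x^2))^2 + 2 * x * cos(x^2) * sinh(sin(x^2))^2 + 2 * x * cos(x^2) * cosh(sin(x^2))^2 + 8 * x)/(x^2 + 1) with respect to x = 4*log(x^2 + 1) + sinh(2*sin(x^2))/2 + C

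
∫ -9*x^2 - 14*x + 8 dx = -3*x^3 - 7*x^2 + 8*x + C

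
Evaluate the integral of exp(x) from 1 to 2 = -E + exp(2)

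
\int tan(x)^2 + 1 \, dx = tan(x) + C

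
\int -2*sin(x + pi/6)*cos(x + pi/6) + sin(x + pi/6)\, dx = (cos(x + pi/6) - 1)*cos(x + pi/6) + C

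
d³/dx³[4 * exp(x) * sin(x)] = 8*sqrt(2)*exp(x)*cos(x + pi/4)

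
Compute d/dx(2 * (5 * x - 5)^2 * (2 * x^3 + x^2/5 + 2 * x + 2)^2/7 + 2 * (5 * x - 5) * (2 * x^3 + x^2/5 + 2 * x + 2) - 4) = 1600*x^7/7 - 360*x^6 + 3132*x^5/7 - 1620*x^4/7 - 56*x^3 + 702*x^2/7 - 468*x/7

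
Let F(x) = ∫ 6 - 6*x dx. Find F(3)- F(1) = -12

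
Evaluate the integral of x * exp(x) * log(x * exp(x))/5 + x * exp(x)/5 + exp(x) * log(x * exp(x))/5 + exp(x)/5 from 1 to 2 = -E/5 + 2*(log(2) + 2)*exp(2)/5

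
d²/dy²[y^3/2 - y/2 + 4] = 3*y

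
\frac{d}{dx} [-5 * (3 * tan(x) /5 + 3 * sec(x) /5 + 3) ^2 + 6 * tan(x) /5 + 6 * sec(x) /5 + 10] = -6*(3*sin(x)^2/cos(x) + 14*sin(x) + 6*sin(x)/cos(x) + 14 + 3/cos(x))/(5*cos(x)^2)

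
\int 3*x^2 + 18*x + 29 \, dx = x^3 + 9*x^2 + 29*x + C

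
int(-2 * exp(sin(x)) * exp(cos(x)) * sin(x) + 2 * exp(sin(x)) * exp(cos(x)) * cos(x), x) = 2*exp(sqrt(2)*sin(x + pi/4)) + C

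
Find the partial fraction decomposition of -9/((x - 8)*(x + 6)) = 9/(14*(x + 6)) - 9/(14*(x - 8))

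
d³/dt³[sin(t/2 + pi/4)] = -cos(t/2 + pi/4)/8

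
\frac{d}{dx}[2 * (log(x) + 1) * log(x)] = (4*log(x) + 2)/x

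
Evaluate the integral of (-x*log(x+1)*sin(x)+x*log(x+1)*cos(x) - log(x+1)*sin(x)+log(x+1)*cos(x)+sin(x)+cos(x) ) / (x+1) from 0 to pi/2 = log(1 + pi/2)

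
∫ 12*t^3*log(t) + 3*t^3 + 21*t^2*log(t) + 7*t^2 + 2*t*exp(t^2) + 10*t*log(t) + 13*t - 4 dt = t^2*(3*t^2 + 7*t + 5)*log(t) + 4*t^2 - 4*t + exp(t^2) + C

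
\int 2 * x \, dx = x^2 + C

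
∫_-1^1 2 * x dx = 0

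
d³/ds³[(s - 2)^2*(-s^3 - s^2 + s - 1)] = -60*s^2 + 72*s + 6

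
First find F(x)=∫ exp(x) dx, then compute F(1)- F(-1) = E - exp(-1)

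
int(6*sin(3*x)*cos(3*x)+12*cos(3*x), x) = (sin(3*x) + 2)^2 + C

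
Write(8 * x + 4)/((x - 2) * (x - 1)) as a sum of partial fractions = -12/(x - 1) + 20/(x - 2)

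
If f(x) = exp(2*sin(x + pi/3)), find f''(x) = -2*exp(2*sin(x + pi/3))*sin(x + pi/3) + 4*exp(2*sin(x + pi/3))*cos(x + pi/3)^2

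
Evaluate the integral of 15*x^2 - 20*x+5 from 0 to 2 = 10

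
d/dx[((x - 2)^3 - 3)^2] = 6*x^5 - 60*x^4 + 240*x^3 - 498*x^2 + 552*x - 264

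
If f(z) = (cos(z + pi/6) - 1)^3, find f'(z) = -3*sin(z + pi/6)*cos(z + pi/6)^2 - 3*sin(z + pi/6) + 3*sin(2*z + pi/3)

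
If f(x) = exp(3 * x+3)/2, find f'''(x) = 27*exp(3*x + 3)/2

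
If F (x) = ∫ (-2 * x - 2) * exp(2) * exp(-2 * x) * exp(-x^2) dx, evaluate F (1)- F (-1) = -exp(3) + exp(-1)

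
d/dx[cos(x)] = -sin(x)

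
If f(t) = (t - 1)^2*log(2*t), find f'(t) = (2*t^2*log(t) + t^2 + 2*t^2*log(2) - 2*t*log(t) - 2*t - 2*t*log(2) + 1)/t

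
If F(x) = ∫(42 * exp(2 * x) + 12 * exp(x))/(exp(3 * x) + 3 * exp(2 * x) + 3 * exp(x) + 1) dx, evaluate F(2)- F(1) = -12*E/(1 + E) - 15*exp(2)/(1 + E)^2 + 12*exp(2)/(1 + exp(2)) + 15*exp(4)/(1 + exp(2))^2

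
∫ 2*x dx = x^2 + C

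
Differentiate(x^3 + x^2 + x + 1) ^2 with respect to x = 6*x^5 + 10*x^4 + 12*x^3 + 12*x^2 + 6*x + 2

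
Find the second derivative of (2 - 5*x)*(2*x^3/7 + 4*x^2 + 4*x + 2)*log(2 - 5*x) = (-600*x^3*log(2 - 5*x) - 350*x^3 - 3840*x^2*log(2 - 5*x) - 3380*x^2 + 792*x*log(2 - 5*x) - 980*x + 336*log(2 - 5*x) + 210)/(35*x - 14)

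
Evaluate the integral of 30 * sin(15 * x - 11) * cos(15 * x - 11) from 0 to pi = 0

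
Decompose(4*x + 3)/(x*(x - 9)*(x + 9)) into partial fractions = -11/(54*(x + 9)) + 13/(54*(x - 9)) - 1/(27*x)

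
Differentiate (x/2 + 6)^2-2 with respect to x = x/2 + 6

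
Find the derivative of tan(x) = cos(x)^(-2)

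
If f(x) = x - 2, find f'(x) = 1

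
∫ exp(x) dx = exp(x) + C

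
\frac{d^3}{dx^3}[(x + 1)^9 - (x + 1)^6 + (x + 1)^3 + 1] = 504*x^6 + 3024*x^5 + 7560*x^4 + 9960*x^3 + 7200*x^2 + 2664*x + 390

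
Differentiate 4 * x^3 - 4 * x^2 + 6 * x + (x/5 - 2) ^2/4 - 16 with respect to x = 12*x^2 - 399*x/50 + 29/5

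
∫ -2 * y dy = -y^2 + C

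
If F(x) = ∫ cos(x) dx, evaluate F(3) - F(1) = -sin(1) + sin(3)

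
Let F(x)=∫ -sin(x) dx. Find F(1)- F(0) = -1 + cos(1)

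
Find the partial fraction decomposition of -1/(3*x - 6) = -1/(3*(x - 2))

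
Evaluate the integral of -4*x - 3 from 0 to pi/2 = -pi^2/2 - 3*pi/2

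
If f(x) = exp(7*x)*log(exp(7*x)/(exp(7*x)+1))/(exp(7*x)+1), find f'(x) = (7*(7*x - log(exp(7*x) + 1))*exp(7*x) + 7*exp(7*x))/(exp(14*x) + 2*exp(7*x) + 1)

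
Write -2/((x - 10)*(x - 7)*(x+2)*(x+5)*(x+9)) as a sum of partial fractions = -1/(4256*(x + 9)) + 1/(1080*(x + 5)) - 1/(1134*(x + 2)) + 1/(2592*(x - 7)) - 1/(5130*(x - 10))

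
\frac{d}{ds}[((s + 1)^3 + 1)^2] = 6*s^5 + 30*s^4 + 60*s^3 + 66*s^2 + 42*s + 12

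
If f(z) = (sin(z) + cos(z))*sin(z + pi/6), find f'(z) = sqrt(2)*sin(2*z + 5*pi/12)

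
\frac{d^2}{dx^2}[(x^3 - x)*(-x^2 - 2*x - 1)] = -20*x^3 - 24*x^2 + 4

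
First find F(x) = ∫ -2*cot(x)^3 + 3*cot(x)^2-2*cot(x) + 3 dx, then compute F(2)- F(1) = -cot(1)^2 + cot(2)^2 - 3*cot(2) + 3*cot(1)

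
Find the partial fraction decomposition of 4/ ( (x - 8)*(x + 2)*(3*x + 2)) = -9/(26*(3*x + 2)) + 1/(10*(x + 2)) + 1/(65*(x - 8))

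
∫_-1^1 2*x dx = 0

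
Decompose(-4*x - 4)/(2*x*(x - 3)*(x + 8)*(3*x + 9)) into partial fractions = -7/(660*(x + 8)) + 2/(135*(x + 3)) - 4/(297*(x - 3)) + 1/(108*x)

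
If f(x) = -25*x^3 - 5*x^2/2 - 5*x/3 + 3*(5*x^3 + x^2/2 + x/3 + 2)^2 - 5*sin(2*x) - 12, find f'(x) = 450*x^5 + 75*x^4 + 43*x^3 + 108*x^2 + 23*x/3 - 10*cos(2*x) + 7/3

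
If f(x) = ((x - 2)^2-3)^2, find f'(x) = 4*x^3 - 24*x^2 + 36*x - 8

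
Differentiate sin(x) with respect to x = cos(x)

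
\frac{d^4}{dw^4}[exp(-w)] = exp(-w)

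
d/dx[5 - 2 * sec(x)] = -2*tan(x)*sec(x)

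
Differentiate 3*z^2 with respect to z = 6*z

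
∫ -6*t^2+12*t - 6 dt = -2*t^3 + 6*t^2 - 6*t + C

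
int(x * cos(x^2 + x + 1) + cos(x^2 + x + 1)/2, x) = sin(x^2 + x + 1)/2 + C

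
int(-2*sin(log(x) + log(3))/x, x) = 2*cos(log(3*x)) + C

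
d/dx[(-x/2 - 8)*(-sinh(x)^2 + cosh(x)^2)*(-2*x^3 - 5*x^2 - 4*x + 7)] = 4*x^3 + 111*x^2/2 + 84*x + 57/2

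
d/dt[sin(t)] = cos(t)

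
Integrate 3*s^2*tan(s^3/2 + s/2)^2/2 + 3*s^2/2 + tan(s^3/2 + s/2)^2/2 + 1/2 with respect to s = tan(s*(s^2 + 1)/2) + C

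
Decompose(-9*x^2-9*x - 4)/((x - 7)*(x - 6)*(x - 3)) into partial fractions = -28/(3*(x - 3)) + 382/(3*(x - 6)) - 127/(x - 7)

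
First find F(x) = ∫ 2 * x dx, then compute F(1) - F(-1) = 0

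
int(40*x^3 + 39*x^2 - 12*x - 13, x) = 10*x^4 + 13*x^3 - 6*x^2 - 13*x + C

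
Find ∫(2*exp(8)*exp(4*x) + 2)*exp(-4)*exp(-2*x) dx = 2*sinh(2*x + 4) + C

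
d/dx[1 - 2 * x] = -2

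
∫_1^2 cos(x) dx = -sin(1) + sin(2)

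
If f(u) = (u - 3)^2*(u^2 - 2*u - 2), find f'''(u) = 24*u - 48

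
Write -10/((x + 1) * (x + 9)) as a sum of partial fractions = 5/(4*(x + 9)) - 5/(4*(x + 1))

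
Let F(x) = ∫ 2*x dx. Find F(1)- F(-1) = 0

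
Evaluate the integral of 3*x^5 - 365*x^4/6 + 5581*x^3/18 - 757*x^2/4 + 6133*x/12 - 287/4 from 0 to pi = -207 + 5*(-3 + pi/4)*(-2*pi^2 - 3 + pi/3) + 2*(-3 + pi/4)^2*(-2*pi^2 - 3 + pi/3)^2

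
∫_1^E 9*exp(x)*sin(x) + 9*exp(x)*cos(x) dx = -9*E*sin(1) + 9*exp(E)*sin(E)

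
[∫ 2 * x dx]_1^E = -1 + exp(2)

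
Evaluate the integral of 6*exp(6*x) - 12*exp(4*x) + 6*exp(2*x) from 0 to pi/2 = (-1 + exp(pi))^3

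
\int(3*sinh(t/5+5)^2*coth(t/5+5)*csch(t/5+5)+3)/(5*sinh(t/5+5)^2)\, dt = -3*coth(t/5 + 5) - 3*csch(t/5 + 5) + C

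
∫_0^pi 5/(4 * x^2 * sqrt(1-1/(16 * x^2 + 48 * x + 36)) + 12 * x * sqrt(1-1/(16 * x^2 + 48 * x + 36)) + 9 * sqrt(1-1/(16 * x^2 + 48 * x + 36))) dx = -5*acsc(6 + 4*pi) + 5*acsc(6)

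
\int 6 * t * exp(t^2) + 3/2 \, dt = 3*t/2 + 3*exp(t^2) + C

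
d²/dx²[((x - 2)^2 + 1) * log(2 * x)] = (2*x^2*log(x) + 2*x^2*log(2) + 3*x^2 - 4*x - 5)/x^2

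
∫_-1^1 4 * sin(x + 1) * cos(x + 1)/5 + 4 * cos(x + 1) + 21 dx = -cos(4)/5 + 4*sin(2) + 211/5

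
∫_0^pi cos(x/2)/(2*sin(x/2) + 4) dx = -log(2) + log(3)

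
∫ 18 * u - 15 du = 9*u^2 - 15*u + C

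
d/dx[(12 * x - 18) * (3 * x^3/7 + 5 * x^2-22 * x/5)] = 144*x^3/7 + 1098*x^2/7 - 1428*x/5 + 396/5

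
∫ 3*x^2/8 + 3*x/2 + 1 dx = x^3/8 + 3*x^2/4 + x + C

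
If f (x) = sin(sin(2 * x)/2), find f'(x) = cos(2*x)*cos(sin(2*x)/2)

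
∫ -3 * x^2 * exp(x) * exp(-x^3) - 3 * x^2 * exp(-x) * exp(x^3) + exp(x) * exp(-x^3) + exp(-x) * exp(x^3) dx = exp(-x^3 + x) - exp(x^3 - x) + C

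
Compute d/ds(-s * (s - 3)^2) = -3*s^2 + 12*s - 9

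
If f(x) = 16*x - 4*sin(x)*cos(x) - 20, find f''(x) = 8*sin(2*x)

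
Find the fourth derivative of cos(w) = cos(w)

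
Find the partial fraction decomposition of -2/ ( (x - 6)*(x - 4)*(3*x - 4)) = -9/(56*(3*x - 4)) + 1/(8*(x - 4)) - 1/(14*(x - 6))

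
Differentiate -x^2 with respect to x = -2*x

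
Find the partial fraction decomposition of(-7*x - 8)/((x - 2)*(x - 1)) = 15/(x - 1) - 22/(x - 2)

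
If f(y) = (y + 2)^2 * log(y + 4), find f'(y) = (2*y^2*log(y + 4) + y^2 + 12*y*log(y + 4) + 4*y + 16*log(y + 4) + 4)/(y + 4)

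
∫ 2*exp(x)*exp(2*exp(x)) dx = exp(2*exp(x)) + C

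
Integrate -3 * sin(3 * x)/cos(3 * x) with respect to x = log(cos(3*x)) + C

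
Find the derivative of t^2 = 2*t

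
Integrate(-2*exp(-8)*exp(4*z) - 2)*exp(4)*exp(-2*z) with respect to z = -2*sinh(2*z - 4) + C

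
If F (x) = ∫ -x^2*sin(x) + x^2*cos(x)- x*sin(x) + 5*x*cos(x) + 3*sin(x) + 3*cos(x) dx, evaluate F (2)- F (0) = 10*cos(2) + 10*sin(2)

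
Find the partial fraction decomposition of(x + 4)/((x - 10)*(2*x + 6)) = -1/(26*(x + 3)) + 7/(13*(x - 10))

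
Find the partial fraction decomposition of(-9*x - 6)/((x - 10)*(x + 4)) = -15/(7*(x + 4)) - 48/(7*(x - 10))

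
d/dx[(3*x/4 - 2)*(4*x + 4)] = 6*x - 5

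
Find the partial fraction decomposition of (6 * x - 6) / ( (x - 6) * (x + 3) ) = 8/(3*(x + 3)) + 10/(3*(x - 6))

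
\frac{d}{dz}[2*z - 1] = 2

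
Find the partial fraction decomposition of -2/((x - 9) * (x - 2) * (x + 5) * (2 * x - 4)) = 1/(686*(x + 5)) + 1/(49*(x - 2)^2) - 1/(686*(x - 9))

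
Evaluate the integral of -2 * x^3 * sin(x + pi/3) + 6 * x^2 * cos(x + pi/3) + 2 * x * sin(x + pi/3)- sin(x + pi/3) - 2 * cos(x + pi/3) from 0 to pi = -pi^3 - 1 + pi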